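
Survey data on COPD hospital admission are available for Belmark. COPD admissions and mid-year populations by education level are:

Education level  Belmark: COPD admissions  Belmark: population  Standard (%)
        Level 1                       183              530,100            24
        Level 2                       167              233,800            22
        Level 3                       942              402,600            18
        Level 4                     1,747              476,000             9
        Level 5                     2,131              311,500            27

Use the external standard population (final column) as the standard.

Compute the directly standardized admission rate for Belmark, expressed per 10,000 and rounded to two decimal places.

Education-specific rates per 10,000 for Belmark: 3.45, 7.14, 23.40, 36.70, 68.41.
Standard weights: 0.24, 0.22, 0.18, 0.09, 0.27.
Standardized rate: 0.2400×3.45 + 0.2200×7.14 + 0.1800×23.40 + 0.0900×36.70 + 0.2700×68.41 = 28.3857 per 10,000.

28.39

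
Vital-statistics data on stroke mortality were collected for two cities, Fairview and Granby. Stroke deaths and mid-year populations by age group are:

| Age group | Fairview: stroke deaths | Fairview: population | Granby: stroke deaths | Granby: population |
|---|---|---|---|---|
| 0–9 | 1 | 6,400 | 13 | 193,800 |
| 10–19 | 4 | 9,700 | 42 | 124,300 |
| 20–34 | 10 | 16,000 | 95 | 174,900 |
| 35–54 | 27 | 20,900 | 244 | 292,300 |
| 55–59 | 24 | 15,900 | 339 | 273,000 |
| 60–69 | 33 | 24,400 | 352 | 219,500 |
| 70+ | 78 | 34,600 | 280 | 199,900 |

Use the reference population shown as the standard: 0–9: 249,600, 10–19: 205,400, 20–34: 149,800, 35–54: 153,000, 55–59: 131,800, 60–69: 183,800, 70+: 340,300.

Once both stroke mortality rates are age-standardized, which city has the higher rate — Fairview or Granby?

Fairview

Age-specific rates per 100,000 for Fairview: 15.62, 41.24, 62.50, 129.19, 150.94, 135.25, 225.43.
For Granby: 6.71, 33.79, 54.32, 83.48, 124.18, 160.36, 140.07.
Standard total = 1,413,700; weights = 0.1766, 0.1453, 0.1060, 0.1082, 0.0932, 0.1300, 0.2407.
Fairview: 0.1766×15.62 + 0.1453×41.24 + 0.1060×62.50 + 0.1082×129.19 + 0.0932×150.94 + 0.1300×135.25 + 0.2407×225.43 = 115.2760 per 100,000.
Granby: 0.1766×6.71 + 0.1453×33.79 + 0.1060×54.32 + 0.1082×83.48 + 0.0932×124.18 + 0.1300×160.36 + 0.2407×140.07 = 87.0271 per 100,000.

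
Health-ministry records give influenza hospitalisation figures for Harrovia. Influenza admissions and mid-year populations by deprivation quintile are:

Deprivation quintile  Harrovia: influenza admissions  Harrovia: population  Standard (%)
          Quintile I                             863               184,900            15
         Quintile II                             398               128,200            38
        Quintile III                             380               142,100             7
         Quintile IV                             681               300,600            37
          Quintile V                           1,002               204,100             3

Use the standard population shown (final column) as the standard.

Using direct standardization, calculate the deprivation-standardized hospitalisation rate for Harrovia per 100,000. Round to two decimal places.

Deprivation-specific rates per 100,000 for Harrovia: 466.74, 310.45, 267.42, 226.55, 490.94.
Standard weights: 0.15, 0.38, 0.07, 0.37, 0.03.
Standardized rate: 0.1500×466.74 + 0.3800×310.45 + 0.0700×267.42 + 0.3700×226.55 + 0.0300×490.94 = 305.2524 per 100,000.

305.25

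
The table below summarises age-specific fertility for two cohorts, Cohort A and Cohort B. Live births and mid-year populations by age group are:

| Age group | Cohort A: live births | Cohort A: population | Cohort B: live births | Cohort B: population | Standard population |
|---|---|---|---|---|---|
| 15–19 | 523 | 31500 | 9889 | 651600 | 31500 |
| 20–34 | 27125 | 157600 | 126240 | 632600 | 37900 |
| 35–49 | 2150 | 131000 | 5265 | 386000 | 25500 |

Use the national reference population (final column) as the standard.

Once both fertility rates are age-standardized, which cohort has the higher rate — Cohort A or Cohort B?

Age-specific rates per 1000 for Cohort A: 16.603, 172.113, 16.412.
For Cohort B: 15.176, 199.557, 13.640.
Standard total = 94900; weights = 0.3319, 0.3994, 0.2687.
Cohort A: 0.3319×16.603 + 0.3994×172.113 + 0.2687×16.412 = 78.6575 per 1000.
Cohort B: 0.3319×15.176 + 0.3994×199.557 + 0.2687×13.640 = 88.3994 per 1000.
The crude rates (93.09 vs 84.66) would put Cohort A higher, but that reflects its age composition; once standardized to a common age structure, Cohort B has the higher underlying rate.

Cohort B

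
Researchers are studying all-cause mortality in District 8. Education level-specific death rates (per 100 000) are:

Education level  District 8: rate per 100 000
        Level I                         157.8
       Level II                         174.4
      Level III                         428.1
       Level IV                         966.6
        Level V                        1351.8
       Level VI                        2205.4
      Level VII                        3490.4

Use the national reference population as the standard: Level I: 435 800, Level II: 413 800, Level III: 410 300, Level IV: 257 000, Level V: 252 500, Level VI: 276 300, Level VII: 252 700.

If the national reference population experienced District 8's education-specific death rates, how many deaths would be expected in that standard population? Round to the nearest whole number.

Expected deaths = Σ (standard pop × education-specific rate ÷ 100 000)
= 435 800×157.8/100 000 + 413 800×174.4/100 000 + 410 300×428.1/100 000 + 257 000×966.6/100 000 + 252 500×1351.8/100 000 + 276 300×2205.4/100 000 + 252 700×3490.4/100 000
= 687.69 + 721.67 + 1756.49 + 2484.16 + 3413.30 + 6093.52 + 8820.24 = 23977.07.

23977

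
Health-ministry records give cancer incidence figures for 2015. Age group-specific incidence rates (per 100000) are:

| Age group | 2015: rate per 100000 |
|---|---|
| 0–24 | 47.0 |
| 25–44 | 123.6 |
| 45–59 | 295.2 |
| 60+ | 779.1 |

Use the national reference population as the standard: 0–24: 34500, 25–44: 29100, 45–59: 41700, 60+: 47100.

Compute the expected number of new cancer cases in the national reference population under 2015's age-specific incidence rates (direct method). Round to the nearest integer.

542

Expected new cancer cases = Σ (standard pop × age-specific rate ÷ 100000)
= 34500×47.0/100000 + 29100×123.6/100000 + 41700×295.2/100000 + 47100×779.1/100000
= 16.21 + 35.97 + 123.10 + 366.96 = 542.24.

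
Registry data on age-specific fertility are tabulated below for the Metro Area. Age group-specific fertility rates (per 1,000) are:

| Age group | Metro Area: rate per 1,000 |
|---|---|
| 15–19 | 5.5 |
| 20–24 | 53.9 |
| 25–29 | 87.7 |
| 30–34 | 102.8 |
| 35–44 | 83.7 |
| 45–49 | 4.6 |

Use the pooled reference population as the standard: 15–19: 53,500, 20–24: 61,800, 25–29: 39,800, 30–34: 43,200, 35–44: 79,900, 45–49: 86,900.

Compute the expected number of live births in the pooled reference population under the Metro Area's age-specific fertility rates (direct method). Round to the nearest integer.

Expected live births = Σ (standard pop × age-specific rate ÷ 1,000)
= 53,500×5.5/1,000 + 61,800×53.9/1,000 + 39,800×87.7/1,000 + 43,200×102.8/1,000 + 79,900×83.7/1,000 + 86,900×4.6/1,000
= 294.25 + 3331.02 + 3490.46 + 4440.96 + 6687.63 + 399.74 = 18644.06.

18644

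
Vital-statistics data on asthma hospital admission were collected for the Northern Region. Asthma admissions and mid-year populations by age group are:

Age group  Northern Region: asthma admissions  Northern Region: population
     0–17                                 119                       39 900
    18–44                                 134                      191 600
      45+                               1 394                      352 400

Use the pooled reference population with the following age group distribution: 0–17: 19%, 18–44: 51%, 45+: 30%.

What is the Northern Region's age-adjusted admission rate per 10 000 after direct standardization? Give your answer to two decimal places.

Age-specific rates per 10 000 for the Northern Region: 29.82, 6.99, 39.56.
Standard weights: 0.19, 0.51, 0.30.
Standardized rate: 0.1900×29.82 + 0.5100×6.99 + 0.3000×39.56 = 21.1007 per 10 000.

21.10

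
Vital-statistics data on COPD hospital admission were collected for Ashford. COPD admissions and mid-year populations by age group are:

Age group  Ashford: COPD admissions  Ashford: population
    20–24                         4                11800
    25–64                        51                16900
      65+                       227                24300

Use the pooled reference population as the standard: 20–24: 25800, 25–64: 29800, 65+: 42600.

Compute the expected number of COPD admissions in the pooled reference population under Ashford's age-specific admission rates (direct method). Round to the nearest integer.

497

Age-specific rates per 10000 for Ashford: 3.39, 30.18, 93.42.
Expected COPD admissions = Σ (standard pop × age-specific rate ÷ 10000)
= 25800×3.39/10000 + 29800×30.18/10000 + 42600×93.42/10000
= 8.75 + 89.93 + 397.95 = 496.63.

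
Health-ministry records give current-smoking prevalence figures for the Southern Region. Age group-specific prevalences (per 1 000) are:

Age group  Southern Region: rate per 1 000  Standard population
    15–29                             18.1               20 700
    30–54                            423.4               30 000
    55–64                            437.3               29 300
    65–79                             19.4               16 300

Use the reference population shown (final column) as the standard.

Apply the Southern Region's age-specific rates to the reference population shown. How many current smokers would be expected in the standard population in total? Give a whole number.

Expected current smokers = Σ (standard pop × age-specific rate ÷ 1 000)
= 20 700×18.1/1 000 + 30 000×423.4/1 000 + 29 300×437.3/1 000 + 16 300×19.4/1 000
= 374.67 + 12702.00 + 12812.89 + 316.22 = 26205.78.

26206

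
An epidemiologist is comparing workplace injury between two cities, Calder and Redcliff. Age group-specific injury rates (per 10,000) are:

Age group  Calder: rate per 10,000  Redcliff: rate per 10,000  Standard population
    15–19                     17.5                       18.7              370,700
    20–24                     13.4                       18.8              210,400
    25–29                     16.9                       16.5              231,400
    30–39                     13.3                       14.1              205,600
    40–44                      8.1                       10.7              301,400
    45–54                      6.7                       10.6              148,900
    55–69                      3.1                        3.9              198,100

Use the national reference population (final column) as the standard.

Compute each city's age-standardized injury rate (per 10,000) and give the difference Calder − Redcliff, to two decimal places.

-1.91

Standard total = 1,666,500; weights = 0.2224, 0.1263, 0.1389, 0.1234, 0.1809, 0.0893, 0.1189.
Calder: 0.2224×17.5 + 0.1263×13.4 + 0.1389×16.9 + 0.1234×13.3 + 0.1809×8.1 + 0.0893×6.7 + 0.1189×3.1 = 12.0041 per 10,000.
Redcliff: 0.2224×18.7 + 0.1263×18.8 + 0.1389×16.5 + 0.1234×14.1 + 0.1809×10.7 + 0.0893×10.6 + 0.1189×3.9 = 13.9097 per 10,000.
Difference = 12.0041 − 13.9097 = -1.9056.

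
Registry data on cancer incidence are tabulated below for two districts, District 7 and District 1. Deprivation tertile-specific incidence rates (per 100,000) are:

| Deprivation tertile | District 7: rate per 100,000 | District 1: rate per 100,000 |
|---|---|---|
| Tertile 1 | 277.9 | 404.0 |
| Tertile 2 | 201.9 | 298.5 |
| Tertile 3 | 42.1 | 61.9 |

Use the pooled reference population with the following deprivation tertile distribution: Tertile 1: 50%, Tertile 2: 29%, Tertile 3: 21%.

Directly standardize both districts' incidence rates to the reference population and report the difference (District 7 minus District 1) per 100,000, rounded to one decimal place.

-95.2

Standard weights: 0.50, 0.29, 0.21.
District 7: 0.5000×277.9 + 0.2900×201.9 + 0.2100×42.1 = 206.3420 per 100,000.
District 1: 0.5000×404.0 + 0.2900×298.5 + 0.2100×61.9 = 301.5640 per 100,000.
Difference = 206.3420 − 301.5640 = -95.2220.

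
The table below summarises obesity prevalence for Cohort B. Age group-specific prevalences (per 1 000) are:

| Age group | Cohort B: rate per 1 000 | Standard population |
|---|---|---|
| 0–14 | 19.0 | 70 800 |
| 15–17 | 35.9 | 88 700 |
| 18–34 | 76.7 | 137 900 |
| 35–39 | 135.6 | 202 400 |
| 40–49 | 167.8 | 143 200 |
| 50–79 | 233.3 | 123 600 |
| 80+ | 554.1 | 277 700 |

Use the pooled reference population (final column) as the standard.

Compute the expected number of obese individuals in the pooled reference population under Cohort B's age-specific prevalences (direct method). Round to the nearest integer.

Expected obese individuals = Σ (standard pop × age-specific rate ÷ 1 000)
= 70 800×19.0/1 000 + 88 700×35.9/1 000 + 137 900×76.7/1 000 + 202 400×135.6/1 000 + 143 200×167.8/1 000 + 123 600×233.3/1 000 + 277 700×554.1/1 000
= 1345.20 + 3184.33 + 10576.93 + 27445.44 + 24028.96 + 28835.88 + 153873.57 = 249290.31.

249290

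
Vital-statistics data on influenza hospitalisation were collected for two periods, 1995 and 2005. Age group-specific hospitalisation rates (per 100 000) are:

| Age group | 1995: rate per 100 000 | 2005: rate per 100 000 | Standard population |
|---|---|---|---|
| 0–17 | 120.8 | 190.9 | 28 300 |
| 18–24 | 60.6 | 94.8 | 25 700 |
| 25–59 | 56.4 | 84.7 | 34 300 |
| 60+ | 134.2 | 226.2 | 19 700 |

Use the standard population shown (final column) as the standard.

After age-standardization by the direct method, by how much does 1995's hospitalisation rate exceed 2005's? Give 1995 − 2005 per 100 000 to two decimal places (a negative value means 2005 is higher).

Standard total = 108 000; weights = 0.2620, 0.2380, 0.3176, 0.1824.
1995: 0.2620×120.8 + 0.2380×60.6 + 0.3176×56.4 + 0.1824×134.2 = 88.4659 per 100 000.
2005: 0.2620×190.9 + 0.2380×94.8 + 0.3176×84.7 + 0.1824×226.2 = 140.7424 per 100 000.
Difference = 88.4659 − 140.7424 = -52.2765.

-52.28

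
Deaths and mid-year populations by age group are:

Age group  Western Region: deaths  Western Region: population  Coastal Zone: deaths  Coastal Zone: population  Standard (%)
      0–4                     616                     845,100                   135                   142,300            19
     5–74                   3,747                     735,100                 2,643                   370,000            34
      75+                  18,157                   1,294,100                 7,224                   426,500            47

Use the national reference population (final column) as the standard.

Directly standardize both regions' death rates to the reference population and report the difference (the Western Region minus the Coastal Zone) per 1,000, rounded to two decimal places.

Age-specific rates per 1,000 for the Western Region: 0.729, 5.097, 14.031.
For the Coastal Zone: 0.949, 7.143, 16.938.
Standard weights: 0.19, 0.34, 0.47.
The Western Region: 0.1900×0.729 + 0.3400×5.097 + 0.4700×14.031 = 8.4659 per 1,000.
The Coastal Zone: 0.1900×0.949 + 0.3400×7.143 + 0.4700×16.938 = 10.5698 per 1,000.
Difference = 8.4659 − 10.5698 = -2.1038.

-2.10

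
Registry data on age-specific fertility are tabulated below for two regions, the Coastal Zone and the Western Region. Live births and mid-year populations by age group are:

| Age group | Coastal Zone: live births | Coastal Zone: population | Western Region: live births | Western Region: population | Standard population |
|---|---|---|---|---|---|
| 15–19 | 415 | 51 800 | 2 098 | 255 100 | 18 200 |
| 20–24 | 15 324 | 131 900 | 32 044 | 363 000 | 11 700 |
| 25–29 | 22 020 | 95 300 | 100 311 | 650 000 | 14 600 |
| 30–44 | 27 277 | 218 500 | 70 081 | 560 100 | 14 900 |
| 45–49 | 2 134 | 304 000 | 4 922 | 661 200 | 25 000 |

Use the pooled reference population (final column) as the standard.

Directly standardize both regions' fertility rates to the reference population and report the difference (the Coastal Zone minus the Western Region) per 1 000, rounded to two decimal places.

Age-specific rates per 1 000 for the Coastal Zone: 8.012, 116.179, 231.060, 124.838, 7.020.
For the Western Region: 8.224, 88.275, 154.325, 125.122, 7.444.
Standard total = 84 400; weights = 0.2156, 0.1386, 0.1730, 0.1765, 0.2962.
The Coastal Zone: 0.2156×8.012 + 0.1386×116.179 + 0.1730×231.060 + 0.1765×124.838 + 0.2962×7.020 = 81.9212 per 1 000.
The Western Region: 0.2156×8.224 + 0.1386×88.275 + 0.1730×154.325 + 0.1765×125.122 + 0.2962×7.444 = 65.0008 per 1 000.
Difference = 81.9212 − 65.0008 = 16.9204.

16.92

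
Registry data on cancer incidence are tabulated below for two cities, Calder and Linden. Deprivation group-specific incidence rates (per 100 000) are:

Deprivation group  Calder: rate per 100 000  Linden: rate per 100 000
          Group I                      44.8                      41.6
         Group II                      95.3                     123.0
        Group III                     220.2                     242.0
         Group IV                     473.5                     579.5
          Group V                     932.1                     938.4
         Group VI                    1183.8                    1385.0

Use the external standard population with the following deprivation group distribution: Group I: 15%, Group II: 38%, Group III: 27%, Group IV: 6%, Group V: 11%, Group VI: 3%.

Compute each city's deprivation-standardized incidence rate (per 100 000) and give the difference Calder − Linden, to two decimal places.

-29.02

Standard weights: 0.15, 0.38, 0.27, 0.06, 0.11, 0.03.
Calder: 0.1500×44.8 + 0.3800×95.3 + 0.2700×220.2 + 0.0600×473.5 + 0.1100×932.1 + 0.0300×1183.8 = 268.8430 per 100 000.
Linden: 0.1500×41.6 + 0.3800×123.0 + 0.2700×242.0 + 0.0600×579.5 + 0.1100×938.4 + 0.0300×1385.0 = 297.8640 per 100 000.
Difference = 268.8430 − 297.8640 = -29.0210.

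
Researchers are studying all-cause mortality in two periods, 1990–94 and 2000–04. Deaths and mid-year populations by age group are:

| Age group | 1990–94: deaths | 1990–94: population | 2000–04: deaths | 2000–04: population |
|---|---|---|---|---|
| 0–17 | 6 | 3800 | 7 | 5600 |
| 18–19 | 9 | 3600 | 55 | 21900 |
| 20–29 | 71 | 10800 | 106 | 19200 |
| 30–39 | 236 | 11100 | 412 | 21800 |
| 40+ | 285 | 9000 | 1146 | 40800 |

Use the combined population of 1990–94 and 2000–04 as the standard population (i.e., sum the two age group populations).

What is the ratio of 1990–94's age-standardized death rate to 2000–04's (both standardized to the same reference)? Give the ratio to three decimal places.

1.128

Age-specific rates per 1000 for 1990–94: 1.579, 2.500, 6.574, 21.261, 31.667.
For 2000–04: 1.250, 2.511, 5.521, 18.899, 28.088.
Combined standard total = 147600; weights = 0.0637, 0.1728, 0.2033, 0.2229, 0.3374.
1990–94: 0.0637×1.579 + 0.1728×2.500 + 0.2033×6.574 + 0.2229×21.261 + 0.3374×31.667 = 17.2921 per 1000.
2000–04: 0.0637×1.250 + 0.1728×2.511 + 0.2033×5.521 + 0.2229×18.899 + 0.3374×28.088 = 15.3251 per 1000.
Ratio = 17.2921 ÷ 15.3251 = 1.12835.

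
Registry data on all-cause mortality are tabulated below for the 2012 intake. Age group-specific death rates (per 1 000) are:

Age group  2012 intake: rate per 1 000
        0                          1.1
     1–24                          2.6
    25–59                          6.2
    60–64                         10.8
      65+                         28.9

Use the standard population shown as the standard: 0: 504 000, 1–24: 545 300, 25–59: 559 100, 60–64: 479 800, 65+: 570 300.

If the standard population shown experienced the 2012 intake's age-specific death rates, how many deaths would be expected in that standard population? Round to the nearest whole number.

Expected deaths = Σ (standard pop × age-specific rate ÷ 1 000)
= 504 000×1.1/1 000 + 545 300×2.6/1 000 + 559 100×6.2/1 000 + 479 800×10.8/1 000 + 570 300×28.9/1 000
= 554.40 + 1417.78 + 3466.42 + 5181.84 + 16481.67 = 27102.11.

27102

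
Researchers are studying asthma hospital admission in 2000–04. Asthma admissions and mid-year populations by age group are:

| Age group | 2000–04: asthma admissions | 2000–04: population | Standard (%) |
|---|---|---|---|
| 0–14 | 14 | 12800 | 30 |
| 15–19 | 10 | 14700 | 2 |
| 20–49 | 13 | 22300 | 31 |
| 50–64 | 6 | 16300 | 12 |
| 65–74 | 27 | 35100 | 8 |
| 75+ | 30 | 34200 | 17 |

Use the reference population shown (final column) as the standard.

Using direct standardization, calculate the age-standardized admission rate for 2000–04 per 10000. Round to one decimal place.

Age-specific rates per 10000 for 2000–04: 10.94, 6.80, 5.83, 3.68, 7.69, 8.77.
Standard weights: 0.30, 0.02, 0.31, 0.12, 0.08, 0.17.
Standardized rate: 0.3000×10.94 + 0.0200×6.80 + 0.3100×5.83 + 0.1200×3.68 + 0.0800×7.69 + 0.1700×8.77 = 7.7728 per 10000.

7.8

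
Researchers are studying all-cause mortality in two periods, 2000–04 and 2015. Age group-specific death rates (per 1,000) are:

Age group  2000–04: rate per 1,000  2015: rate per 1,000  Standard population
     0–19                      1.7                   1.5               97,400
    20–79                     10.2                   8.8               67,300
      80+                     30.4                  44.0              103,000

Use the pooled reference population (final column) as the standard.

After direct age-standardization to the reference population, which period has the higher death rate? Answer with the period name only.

Standard total = 267,700; weights = 0.3638, 0.2514, 0.3848.
2000–04: 0.3638×1.7 + 0.2514×10.2 + 0.3848×30.4 = 14.8795 per 1,000.
2015: 0.3638×1.5 + 0.2514×8.8 + 0.3848×44.0 = 19.6875 per 1,000.

2015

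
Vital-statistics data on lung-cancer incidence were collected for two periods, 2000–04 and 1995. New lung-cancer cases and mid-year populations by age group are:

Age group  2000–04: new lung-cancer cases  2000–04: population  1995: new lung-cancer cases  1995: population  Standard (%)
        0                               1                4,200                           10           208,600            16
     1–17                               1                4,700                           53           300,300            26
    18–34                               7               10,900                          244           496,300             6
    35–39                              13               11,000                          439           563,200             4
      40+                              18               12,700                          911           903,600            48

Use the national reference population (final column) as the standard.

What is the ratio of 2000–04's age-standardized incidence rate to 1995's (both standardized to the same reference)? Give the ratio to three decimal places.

1.437

Age-specific rates per 100,000 for 2000–04: 23.81, 21.28, 64.22, 118.18, 141.73.
For 1995: 4.79, 17.65, 49.16, 77.95, 100.82.
Standard weights: 0.16, 0.26, 0.06, 0.04, 0.48.
2000–04: 0.1600×23.81 + 0.2600×21.28 + 0.0600×64.22 + 0.0400×118.18 + 0.4800×141.73 = 85.9534 per 100,000.
1995: 0.1600×4.79 + 0.2600×17.65 + 0.0600×49.16 + 0.0400×77.95 + 0.4800×100.82 = 59.8166 per 100,000.
Ratio = 85.9534 ÷ 59.8166 = 1.43695.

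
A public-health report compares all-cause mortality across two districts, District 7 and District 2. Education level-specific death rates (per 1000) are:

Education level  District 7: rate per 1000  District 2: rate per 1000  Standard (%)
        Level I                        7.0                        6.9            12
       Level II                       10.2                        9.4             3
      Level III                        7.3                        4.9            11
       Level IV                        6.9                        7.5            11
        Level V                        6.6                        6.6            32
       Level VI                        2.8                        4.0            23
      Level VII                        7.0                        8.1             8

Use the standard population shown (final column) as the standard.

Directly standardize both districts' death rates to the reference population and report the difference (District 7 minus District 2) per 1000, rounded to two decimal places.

Standard weights: 0.12, 0.03, 0.11, 0.11, 0.32, 0.23, 0.08.
District 7: 0.1200×7.0 + 0.0300×10.2 + 0.1100×7.3 + 0.1100×6.9 + 0.3200×6.6 + 0.2300×2.8 + 0.0800×7.0 = 6.0240 per 1000.
District 2: 0.1200×6.9 + 0.0300×9.4 + 0.1100×4.9 + 0.1100×7.5 + 0.3200×6.6 + 0.2300×4.0 + 0.0800×8.1 = 6.1540 per 1000.
Difference = 6.0240 − 6.1540 = -0.1300.

-0.13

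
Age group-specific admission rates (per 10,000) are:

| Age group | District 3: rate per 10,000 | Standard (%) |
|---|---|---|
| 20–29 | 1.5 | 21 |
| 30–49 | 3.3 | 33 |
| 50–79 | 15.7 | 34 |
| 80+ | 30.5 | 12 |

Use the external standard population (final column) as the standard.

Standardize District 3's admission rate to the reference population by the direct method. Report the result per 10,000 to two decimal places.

Standard weights: 0.21, 0.33, 0.34, 0.12.
Standardized rate: 0.2100×1.5 + 0.3300×3.3 + 0.3400×15.7 + 0.1200×30.5 = 10.4020 per 10,000.

10.40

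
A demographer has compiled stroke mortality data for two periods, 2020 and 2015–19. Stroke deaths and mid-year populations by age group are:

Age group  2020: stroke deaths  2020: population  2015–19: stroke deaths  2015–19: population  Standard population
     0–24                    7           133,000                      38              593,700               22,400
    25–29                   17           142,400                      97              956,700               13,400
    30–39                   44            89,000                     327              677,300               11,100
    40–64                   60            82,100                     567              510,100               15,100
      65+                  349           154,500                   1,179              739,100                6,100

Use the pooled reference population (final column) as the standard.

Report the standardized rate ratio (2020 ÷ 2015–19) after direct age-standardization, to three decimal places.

Age-specific rates per 100,000 for 2020: 5.26, 11.94, 49.44, 73.08, 225.89.
For 2015–19: 6.40, 10.14, 48.28, 111.15, 159.52.
Standard total = 68,100; weights = 0.3289, 0.1968, 0.1630, 0.2217, 0.0896.
2020: 0.3289×5.26 + 0.1968×11.94 + 0.1630×49.44 + 0.2217×73.08 + 0.0896×225.89 = 48.5770 per 100,000.
2015–19: 0.3289×6.40 + 0.1968×10.14 + 0.1630×48.28 + 0.2217×111.15 + 0.0896×159.52 = 50.9051 per 100,000.
Ratio = 48.5770 ÷ 50.9051 = 0.95426.

0.954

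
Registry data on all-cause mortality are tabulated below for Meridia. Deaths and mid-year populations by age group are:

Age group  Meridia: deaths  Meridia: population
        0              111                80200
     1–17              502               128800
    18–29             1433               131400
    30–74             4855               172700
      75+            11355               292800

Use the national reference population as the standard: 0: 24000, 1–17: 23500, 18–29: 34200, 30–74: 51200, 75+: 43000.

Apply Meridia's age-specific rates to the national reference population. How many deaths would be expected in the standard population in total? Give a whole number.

Age-specific rates per 100000 for Meridia: 138.40, 389.75, 1090.56, 2811.23, 3878.07.
Expected deaths = Σ (standard pop × age-specific rate ÷ 100000)
= 24000×138.40/100000 + 23500×389.75/100000 + 34200×1090.56/100000 + 51200×2811.23/100000 + 43000×3878.07/100000
= 33.22 + 91.59 + 372.97 + 1439.35 + 1667.57 = 3604.70.

3605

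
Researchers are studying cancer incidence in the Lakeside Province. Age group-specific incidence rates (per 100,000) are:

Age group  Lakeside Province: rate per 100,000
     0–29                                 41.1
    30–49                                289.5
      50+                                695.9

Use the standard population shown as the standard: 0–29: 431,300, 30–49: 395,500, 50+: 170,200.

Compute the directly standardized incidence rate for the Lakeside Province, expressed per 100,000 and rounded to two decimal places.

Standard total = 997,000; weights = 0.4326, 0.3967, 0.1707.
Standardized rate: 0.4326×41.1 + 0.3967×289.5 + 0.1707×695.9 = 251.4201 per 100,000.

251.42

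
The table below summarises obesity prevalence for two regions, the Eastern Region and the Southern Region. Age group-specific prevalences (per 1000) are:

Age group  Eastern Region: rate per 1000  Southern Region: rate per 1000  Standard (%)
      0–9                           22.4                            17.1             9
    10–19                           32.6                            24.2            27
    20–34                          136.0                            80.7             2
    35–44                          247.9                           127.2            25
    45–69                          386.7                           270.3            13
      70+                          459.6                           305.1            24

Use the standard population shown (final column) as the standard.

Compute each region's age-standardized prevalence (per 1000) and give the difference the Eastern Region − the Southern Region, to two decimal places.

Standard weights: 0.09, 0.27, 0.02, 0.25, 0.13, 0.24.
The Eastern Region: 0.0900×22.4 + 0.2700×32.6 + 0.0200×136.0 + 0.2500×247.9 + 0.1300×386.7 + 0.2400×459.6 = 236.0880 per 1000.
The Southern Region: 0.0900×17.1 + 0.2700×24.2 + 0.0200×80.7 + 0.2500×127.2 + 0.1300×270.3 + 0.2400×305.1 = 149.8500 per 1000.
Difference = 236.0880 − 149.8500 = 86.2380.

86.24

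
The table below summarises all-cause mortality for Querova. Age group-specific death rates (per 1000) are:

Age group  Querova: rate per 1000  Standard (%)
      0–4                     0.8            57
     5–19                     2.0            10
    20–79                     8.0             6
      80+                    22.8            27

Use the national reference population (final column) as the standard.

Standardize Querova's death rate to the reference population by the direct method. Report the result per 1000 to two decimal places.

7.29

Standard weights: 0.57, 0.10, 0.06, 0.27.
Standardized rate: 0.5700×0.8 + 0.1000×2.0 + 0.0600×8.0 + 0.2700×22.8 = 7.2920 per 1000.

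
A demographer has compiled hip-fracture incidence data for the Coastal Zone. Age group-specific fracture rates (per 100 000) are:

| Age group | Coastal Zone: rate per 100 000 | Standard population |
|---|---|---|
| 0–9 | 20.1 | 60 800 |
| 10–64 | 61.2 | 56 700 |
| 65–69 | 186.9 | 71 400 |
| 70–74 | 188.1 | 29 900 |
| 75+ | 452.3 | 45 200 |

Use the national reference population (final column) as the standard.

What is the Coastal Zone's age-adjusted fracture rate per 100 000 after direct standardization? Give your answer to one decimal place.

Standard total = 264 000; weights = 0.2303, 0.2148, 0.2705, 0.1133, 0.1712.
Standardized rate: 0.2303×20.1 + 0.2148×61.2 + 0.2705×186.9 + 0.1133×188.1 + 0.1712×452.3 = 167.0641 per 100 000.

167.1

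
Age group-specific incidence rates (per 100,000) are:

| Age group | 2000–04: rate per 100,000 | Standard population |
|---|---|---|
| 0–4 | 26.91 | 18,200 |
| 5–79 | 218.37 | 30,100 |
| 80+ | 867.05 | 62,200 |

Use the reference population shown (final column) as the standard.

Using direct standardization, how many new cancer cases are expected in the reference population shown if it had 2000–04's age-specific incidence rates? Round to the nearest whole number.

Expected new cancer cases = Σ (standard pop × age-specific rate ÷ 100,000)
= 18,200×26.91/100,000 + 30,100×218.37/100,000 + 62,200×867.05/100,000
= 4.90 + 65.73 + 539.31 = 609.93.

610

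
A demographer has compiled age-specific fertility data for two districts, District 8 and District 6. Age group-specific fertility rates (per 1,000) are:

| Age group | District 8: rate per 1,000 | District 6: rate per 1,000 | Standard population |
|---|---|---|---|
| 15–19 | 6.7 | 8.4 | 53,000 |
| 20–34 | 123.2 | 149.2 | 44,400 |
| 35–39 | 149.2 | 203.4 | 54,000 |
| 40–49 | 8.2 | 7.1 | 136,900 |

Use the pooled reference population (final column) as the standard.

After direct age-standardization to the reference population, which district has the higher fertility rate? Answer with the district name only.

Standard total = 288,300; weights = 0.1838, 0.1540, 0.1873, 0.4749.
District 8: 0.1838×6.7 + 0.1540×123.2 + 0.1873×149.2 + 0.4749×8.2 = 52.0450 per 1,000.
District 6: 0.1838×8.4 + 0.1540×149.2 + 0.1873×203.4 + 0.4749×7.1 = 65.9912 per 1,000.

District 6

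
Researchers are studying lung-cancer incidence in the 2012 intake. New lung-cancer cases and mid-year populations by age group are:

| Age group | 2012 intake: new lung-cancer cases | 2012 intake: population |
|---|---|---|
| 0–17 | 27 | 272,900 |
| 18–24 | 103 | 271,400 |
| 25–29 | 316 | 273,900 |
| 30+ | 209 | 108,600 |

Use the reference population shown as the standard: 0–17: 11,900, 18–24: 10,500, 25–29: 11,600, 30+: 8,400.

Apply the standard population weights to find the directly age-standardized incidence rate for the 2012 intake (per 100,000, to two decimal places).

Age-specific rates per 100,000 for the 2012 intake: 9.89, 37.95, 115.37, 192.45.
Standard total = 42,400; weights = 0.2807, 0.2476, 0.2736, 0.1981.
Standardized rate: 0.2807×9.89 + 0.2476×37.95 + 0.2736×115.37 + 0.1981×192.45 = 81.8655 per 100,000.

81.87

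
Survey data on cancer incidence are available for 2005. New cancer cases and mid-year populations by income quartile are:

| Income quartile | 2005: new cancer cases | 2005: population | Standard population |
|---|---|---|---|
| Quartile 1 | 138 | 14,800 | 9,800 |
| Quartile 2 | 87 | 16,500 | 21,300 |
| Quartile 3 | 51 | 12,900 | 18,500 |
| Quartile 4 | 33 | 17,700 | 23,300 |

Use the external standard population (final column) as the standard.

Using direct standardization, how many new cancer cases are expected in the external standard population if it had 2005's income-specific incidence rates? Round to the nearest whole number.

Income-specific rates per 100,000 for 2005: 932.43, 527.27, 395.35, 186.44.
Expected new cancer cases = Σ (standard pop × income-specific rate ÷ 100,000)
= 9,800×932.43/100,000 + 21,300×527.27/100,000 + 18,500×395.35/100,000 + 23,300×186.44/100,000
= 91.38 + 112.31 + 73.14 + 43.44 = 320.27.

320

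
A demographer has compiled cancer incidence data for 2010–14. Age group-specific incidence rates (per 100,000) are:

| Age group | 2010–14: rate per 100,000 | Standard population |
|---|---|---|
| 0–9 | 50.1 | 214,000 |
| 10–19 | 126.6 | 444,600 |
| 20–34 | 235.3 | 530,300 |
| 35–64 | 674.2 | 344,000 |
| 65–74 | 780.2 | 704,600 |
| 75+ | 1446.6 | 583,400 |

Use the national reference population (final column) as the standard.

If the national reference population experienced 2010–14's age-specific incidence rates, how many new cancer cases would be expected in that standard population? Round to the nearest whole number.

18174

Expected new cancer cases = Σ (standard pop × age-specific rate ÷ 100,000)
= 214,000×50.1/100,000 + 444,600×126.6/100,000 + 530,300×235.3/100,000 + 344,000×674.2/100,000 + 704,600×780.2/100,000 + 583,400×1446.6/100,000
= 107.21 + 562.86 + 1247.80 + 2319.25 + 5497.29 + 8439.46 = 18173.88.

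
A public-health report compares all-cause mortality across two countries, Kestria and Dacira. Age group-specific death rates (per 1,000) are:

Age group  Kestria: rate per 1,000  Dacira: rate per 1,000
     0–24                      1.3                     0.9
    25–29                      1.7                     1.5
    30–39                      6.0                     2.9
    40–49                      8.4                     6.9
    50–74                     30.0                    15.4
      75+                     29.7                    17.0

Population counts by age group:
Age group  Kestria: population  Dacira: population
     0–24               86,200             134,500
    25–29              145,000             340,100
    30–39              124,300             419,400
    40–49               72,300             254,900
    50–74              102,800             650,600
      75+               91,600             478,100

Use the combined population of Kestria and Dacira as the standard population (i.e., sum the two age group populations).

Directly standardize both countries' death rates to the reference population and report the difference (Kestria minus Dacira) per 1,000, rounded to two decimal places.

7.10

Combined standard total = 2,899,800; weights = 0.0761, 0.1673, 0.1875, 0.1128, 0.2598, 0.1965.
Kestria: 0.0761×1.3 + 0.1673×1.7 + 0.1875×6.0 + 0.1128×8.4 + 0.2598×30.0 + 0.1965×29.7 = 16.0854 per 1,000.
Dacira: 0.0761×0.9 + 0.1673×1.5 + 0.1875×2.9 + 0.1128×6.9 + 0.2598×15.4 + 0.1965×17.0 = 8.9827 per 1,000.
Difference = 16.0854 − 8.9827 = 7.1027.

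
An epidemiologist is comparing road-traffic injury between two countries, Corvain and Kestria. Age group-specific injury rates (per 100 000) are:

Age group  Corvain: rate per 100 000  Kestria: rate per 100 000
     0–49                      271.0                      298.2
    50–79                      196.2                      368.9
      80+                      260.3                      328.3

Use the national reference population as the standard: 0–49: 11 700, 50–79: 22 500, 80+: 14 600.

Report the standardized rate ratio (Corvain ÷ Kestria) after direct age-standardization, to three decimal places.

Standard total = 48 800; weights = 0.2398, 0.4611, 0.2992.
Corvain: 0.2398×271.0 + 0.4611×196.2 + 0.2992×260.3 = 233.3111 per 100 000.
Kestria: 0.2398×298.2 + 0.4611×368.9 + 0.2992×328.3 = 339.8027 per 100 000.
Ratio = 233.3111 ÷ 339.8027 = 0.68661.

0.687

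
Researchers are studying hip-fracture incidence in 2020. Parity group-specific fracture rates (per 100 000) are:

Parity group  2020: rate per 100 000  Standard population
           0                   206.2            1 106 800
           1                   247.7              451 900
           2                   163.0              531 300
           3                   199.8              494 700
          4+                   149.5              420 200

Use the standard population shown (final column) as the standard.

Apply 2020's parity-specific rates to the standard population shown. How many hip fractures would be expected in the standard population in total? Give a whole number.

5884

Expected hip fractures = Σ (standard pop × parity-specific rate ÷ 100 000)
= 1 106 800×206.2/100 000 + 451 900×247.7/100 000 + 531 300×163.0/100 000 + 494 700×199.8/100 000 + 420 200×149.5/100 000
= 2282.22 + 1119.36 + 866.02 + 988.41 + 628.20 = 5884.21.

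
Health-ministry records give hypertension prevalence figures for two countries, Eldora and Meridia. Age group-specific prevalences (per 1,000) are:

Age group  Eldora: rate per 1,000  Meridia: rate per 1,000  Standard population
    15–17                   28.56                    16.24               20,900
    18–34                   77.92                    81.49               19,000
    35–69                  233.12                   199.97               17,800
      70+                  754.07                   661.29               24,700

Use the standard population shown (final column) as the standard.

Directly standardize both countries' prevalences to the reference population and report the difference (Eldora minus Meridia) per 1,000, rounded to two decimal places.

37.27

Standard total = 82,400; weights = 0.2536, 0.2306, 0.2160, 0.2998.
Eldora: 0.2536×28.56 + 0.2306×77.92 + 0.2160×233.12 + 0.2998×754.07 = 301.6074 per 1,000.
Meridia: 0.2536×16.24 + 0.2306×81.49 + 0.2160×199.97 + 0.2998×661.29 = 264.3332 per 1,000.
Difference = 301.6074 − 264.3332 = 37.2742.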